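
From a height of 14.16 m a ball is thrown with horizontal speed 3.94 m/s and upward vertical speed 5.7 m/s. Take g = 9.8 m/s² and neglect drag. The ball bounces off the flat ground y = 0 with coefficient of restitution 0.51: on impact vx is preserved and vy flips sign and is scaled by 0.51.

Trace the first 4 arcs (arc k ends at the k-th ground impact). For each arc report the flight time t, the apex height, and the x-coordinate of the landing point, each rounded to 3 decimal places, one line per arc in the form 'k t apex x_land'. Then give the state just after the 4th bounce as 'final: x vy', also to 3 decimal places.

1 2.378 15.818 9.371
2 1.833 4.114 16.591
3 0.935 1.070 20.274
4 0.477 0.278 22.152
final: 22.152 1.191

Arc 1: start y=14.160, vy=5.700 → t=2.378, apex=15.818, x_land=9.371, impact vy=-17.608
  bounce: vy ← 0.51·17.608 = 8.980
Arc 2: start y=0.000, vy=8.980 → t=1.833, apex=4.114, x_land=16.591, impact vy=-8.980
  bounce: vy ← 0.51·8.980 = 4.580
Arc 3: start y=0.000, vy=4.580 → t=0.935, apex=1.070, x_land=20.274, impact vy=-4.580
  bounce: vy ← 0.51·4.580 = 2.336
Arc 4: start y=0.000, vy=2.336 → t=0.477, apex=0.278, x_land=22.152, impact vy=-2.336
  bounce: vy ← 0.51·2.336 = 1.191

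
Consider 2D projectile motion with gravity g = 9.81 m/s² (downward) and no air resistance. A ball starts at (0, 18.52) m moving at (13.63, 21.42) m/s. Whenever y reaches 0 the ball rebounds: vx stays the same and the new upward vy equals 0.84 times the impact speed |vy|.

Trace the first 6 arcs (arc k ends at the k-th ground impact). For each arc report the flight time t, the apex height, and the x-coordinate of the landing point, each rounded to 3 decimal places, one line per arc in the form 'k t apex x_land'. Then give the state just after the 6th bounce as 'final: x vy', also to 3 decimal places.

Arc 1: start y=18.520, vy=21.420 → t=5.106, apex=41.905, x_land=69.600, impact vy=-28.674
  bounce: vy ← 0.84·28.674 = 24.086
Arc 2: start y=0.000, vy=24.086 → t=4.910, apex=29.568, x_land=136.530, impact vy=-24.086
  bounce: vy ← 0.84·24.086 = 20.232
Arc 3: start y=0.000, vy=20.232 → t=4.125, apex=20.863, x_land=192.751, impact vy=-20.232
  bounce: vy ← 0.84·20.232 = 16.995
Arc 4: start y=0.000, vy=16.995 → t=3.465, apex=14.721, x_land=239.976, impact vy=-16.995
  bounce: vy ← 0.84·16.995 = 14.276
Arc 5: start y=0.000, vy=14.276 → t=2.910, apex=10.387, x_land=279.646, impact vy=-14.276
  bounce: vy ← 0.84·14.276 = 11.992
Arc 6: start y=0.000, vy=11.992 → t=2.445, apex=7.329, x_land=312.968, impact vy=-11.992
  bounce: vy ← 0.84·11.992 = 10.073

1 5.106 41.905 69.600
2 4.910 29.568 136.530
3 4.125 20.863 192.751
4 3.465 14.721 239.976
5 2.910 10.387 279.646
6 2.445 7.329 312.968
final: 312.968 10.073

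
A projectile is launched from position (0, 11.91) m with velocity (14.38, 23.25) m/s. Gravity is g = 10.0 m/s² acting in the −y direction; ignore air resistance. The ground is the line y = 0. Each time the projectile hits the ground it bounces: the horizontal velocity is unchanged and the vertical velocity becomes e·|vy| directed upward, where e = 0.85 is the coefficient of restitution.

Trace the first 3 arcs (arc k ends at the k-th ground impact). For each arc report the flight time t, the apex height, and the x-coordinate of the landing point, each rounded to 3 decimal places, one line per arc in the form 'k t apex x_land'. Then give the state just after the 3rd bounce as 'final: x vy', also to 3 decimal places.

1 5.116 38.938 73.563
2 4.744 28.133 141.783
3 4.032 20.326 199.769
final: 199.769 17.138

Arc 1: start y=11.910, vy=23.250 → t=5.116, apex=38.938, x_land=73.563, impact vy=-27.906
  bounce: vy ← 0.85·27.906 = 23.720
Arc 2: start y=0.000, vy=23.720 → t=4.744, apex=28.133, x_land=141.783, impact vy=-23.720
  bounce: vy ← 0.85·23.720 = 20.162
Arc 3: start y=0.000, vy=20.162 → t=4.032, apex=20.326, x_land=199.769, impact vy=-20.162
  bounce: vy ← 0.85·20.162 = 17.138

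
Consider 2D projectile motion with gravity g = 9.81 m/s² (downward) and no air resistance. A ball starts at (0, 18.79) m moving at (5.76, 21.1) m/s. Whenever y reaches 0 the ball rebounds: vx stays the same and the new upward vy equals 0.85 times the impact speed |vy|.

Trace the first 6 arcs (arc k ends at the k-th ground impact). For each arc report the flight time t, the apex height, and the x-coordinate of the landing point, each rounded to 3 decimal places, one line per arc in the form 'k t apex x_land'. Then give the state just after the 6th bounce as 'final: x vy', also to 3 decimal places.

1 5.059 41.482 29.140
2 4.944 29.970 57.616
3 4.202 21.654 81.820
4 3.572 15.645 102.394
5 3.036 11.303 119.882
6 2.581 8.167 134.747
final: 134.747 10.759

Arc 1: start y=18.790, vy=21.100 → t=5.059, apex=41.482, x_land=29.140, impact vy=-28.528
  bounce: vy ← 0.85·28.528 = 24.249
Arc 2: start y=0.000, vy=24.249 → t=4.944, apex=29.970, x_land=57.616, impact vy=-24.249
  bounce: vy ← 0.85·24.249 = 20.612
Arc 3: start y=0.000, vy=20.612 → t=4.202, apex=21.654, x_land=81.820, impact vy=-20.612
  bounce: vy ← 0.85·20.612 = 17.520
Arc 4: start y=0.000, vy=17.520 → t=3.572, apex=15.645, x_land=102.394, impact vy=-17.520
  bounce: vy ← 0.85·17.520 = 14.892
Arc 5: start y=0.000, vy=14.892 → t=3.036, apex=11.303, x_land=119.882, impact vy=-14.892
  bounce: vy ← 0.85·14.892 = 12.658
Arc 6: start y=0.000, vy=12.658 → t=2.581, apex=8.167, x_land=134.747, impact vy=-12.658
  bounce: vy ← 0.85·12.658 = 10.759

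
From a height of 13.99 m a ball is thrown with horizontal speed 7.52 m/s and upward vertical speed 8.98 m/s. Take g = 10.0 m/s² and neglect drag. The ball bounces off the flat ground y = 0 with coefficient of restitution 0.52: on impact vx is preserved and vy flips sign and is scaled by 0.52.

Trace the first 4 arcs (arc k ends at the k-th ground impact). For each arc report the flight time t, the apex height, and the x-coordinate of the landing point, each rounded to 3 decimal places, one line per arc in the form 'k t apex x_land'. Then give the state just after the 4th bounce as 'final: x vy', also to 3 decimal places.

Arc 1: start y=13.990, vy=8.980 → t=2.797, apex=18.022, x_land=21.030, impact vy=-18.985
  bounce: vy ← 0.52·18.985 = 9.872
Arc 2: start y=0.000, vy=9.872 → t=1.974, apex=4.873, x_land=35.878, impact vy=-9.872
  bounce: vy ← 0.52·9.872 = 5.134
Arc 3: start y=0.000, vy=5.134 → t=1.027, apex=1.318, x_land=43.599, impact vy=-5.134
  bounce: vy ← 0.52·5.134 = 2.669
Arc 4: start y=0.000, vy=2.669 → t=0.534, apex=0.356, x_land=47.614, impact vy=-2.669
  bounce: vy ← 0.52·2.669 = 1.388

1 2.797 18.022 21.030
2 1.974 4.873 35.878
3 1.027 1.318 43.599
4 0.534 0.356 47.614
final: 47.614 1.388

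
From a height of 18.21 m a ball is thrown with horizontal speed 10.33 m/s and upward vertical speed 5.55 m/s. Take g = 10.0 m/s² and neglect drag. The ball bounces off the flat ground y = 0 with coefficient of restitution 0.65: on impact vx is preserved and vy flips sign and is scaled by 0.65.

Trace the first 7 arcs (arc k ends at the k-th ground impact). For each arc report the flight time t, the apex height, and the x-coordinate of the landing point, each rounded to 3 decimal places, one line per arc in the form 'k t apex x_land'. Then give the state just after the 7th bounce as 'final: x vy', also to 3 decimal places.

1 2.542 19.750 26.264
2 2.584 8.344 52.953
3 1.679 3.526 70.302
4 1.092 1.490 81.578
5 0.710 0.629 88.908
6 0.461 0.266 93.672
7 0.300 0.112 96.769
final: 96.769 0.974

Arc 1: start y=18.210, vy=5.550 → t=2.542, apex=19.750, x_land=26.264, impact vy=-19.875
  bounce: vy ← 0.65·19.875 = 12.919
Arc 2: start y=0.000, vy=12.919 → t=2.584, apex=8.344, x_land=52.953, impact vy=-12.919
  bounce: vy ← 0.65·12.919 = 8.397
Arc 3: start y=0.000, vy=8.397 → t=1.679, apex=3.526, x_land=70.302, impact vy=-8.397
  bounce: vy ← 0.65·8.397 = 5.458
Arc 4: start y=0.000, vy=5.458 → t=1.092, apex=1.490, x_land=81.578, impact vy=-5.458
  bounce: vy ← 0.65·5.458 = 3.548
Arc 5: start y=0.000, vy=3.548 → t=0.710, apex=0.629, x_land=88.908, impact vy=-3.548
  bounce: vy ← 0.65·3.548 = 2.306
Arc 6: start y=0.000, vy=2.306 → t=0.461, apex=0.266, x_land=93.672, impact vy=-2.306
  bounce: vy ← 0.65·2.306 = 1.499
Arc 7: start y=0.000, vy=1.499 → t=0.300, apex=0.112, x_land=96.769, impact vy=-1.499
  bounce: vy ← 0.65·1.499 = 0.974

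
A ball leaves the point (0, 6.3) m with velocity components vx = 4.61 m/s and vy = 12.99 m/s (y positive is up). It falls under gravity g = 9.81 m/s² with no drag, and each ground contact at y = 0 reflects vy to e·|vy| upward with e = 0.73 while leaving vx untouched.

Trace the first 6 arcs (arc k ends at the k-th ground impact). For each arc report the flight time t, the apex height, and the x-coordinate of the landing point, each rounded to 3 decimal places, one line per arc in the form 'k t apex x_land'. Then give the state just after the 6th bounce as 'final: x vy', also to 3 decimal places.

Arc 1: start y=6.300, vy=12.990 → t=3.067, apex=14.900, x_land=14.139, impact vy=-17.098
  bounce: vy ← 0.73·17.098 = 12.482
Arc 2: start y=0.000, vy=12.482 → t=2.545, apex=7.940, x_land=25.870, impact vy=-12.482
  bounce: vy ← 0.73·12.482 = 9.112
Arc 3: start y=0.000, vy=9.112 → t=1.858, apex=4.231, x_land=34.434, impact vy=-9.112
  bounce: vy ← 0.73·9.112 = 6.651
Arc 4: start y=0.000, vy=6.651 → t=1.356, apex=2.255, x_land=40.685, impact vy=-6.651
  bounce: vy ← 0.73·6.651 = 4.856
Arc 5: start y=0.000, vy=4.856 → t=0.990, apex=1.202, x_land=45.249, impact vy=-4.856
  bounce: vy ← 0.73·4.856 = 3.545
Arc 6: start y=0.000, vy=3.545 → t=0.723, apex=0.640, x_land=48.580, impact vy=-3.545
  bounce: vy ← 0.73·3.545 = 2.588

1 3.067 14.900 14.139
2 2.545 7.940 25.870
3 1.858 4.231 34.434
4 1.356 2.255 40.685
5 0.990 1.202 45.249
6 0.723 0.640 48.580
final: 48.580 2.588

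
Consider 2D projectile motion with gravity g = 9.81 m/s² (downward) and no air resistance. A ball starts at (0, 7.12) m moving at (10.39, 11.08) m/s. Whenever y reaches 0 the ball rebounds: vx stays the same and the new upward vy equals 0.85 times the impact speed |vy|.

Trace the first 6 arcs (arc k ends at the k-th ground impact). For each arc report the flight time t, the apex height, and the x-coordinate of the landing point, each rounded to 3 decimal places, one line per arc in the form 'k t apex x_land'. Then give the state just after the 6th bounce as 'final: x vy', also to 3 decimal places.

Arc 1: start y=7.120, vy=11.080 → t=2.781, apex=13.377, x_land=28.894, impact vy=-16.201
  bounce: vy ← 0.85·16.201 = 13.771
Arc 2: start y=0.000, vy=13.771 → t=2.807, apex=9.665, x_land=58.063, impact vy=-13.771
  bounce: vy ← 0.85·13.771 = 11.705
Arc 3: start y=0.000, vy=11.705 → t=2.386, apex=6.983, x_land=82.857, impact vy=-11.705
  bounce: vy ← 0.85·11.705 = 9.949
Arc 4: start y=0.000, vy=9.949 → t=2.028, apex=5.045, x_land=103.932, impact vy=-9.949
  bounce: vy ← 0.85·9.949 = 8.457
Arc 5: start y=0.000, vy=8.457 → t=1.724, apex=3.645, x_land=121.846, impact vy=-8.457
  bounce: vy ← 0.85·8.457 = 7.188
Arc 6: start y=0.000, vy=7.188 → t=1.466, apex=2.634, x_land=137.072, impact vy=-7.188
  bounce: vy ← 0.85·7.188 = 6.110

1 2.781 13.377 28.894
2 2.807 9.665 58.063
3 2.386 6.983 82.857
4 2.028 5.045 103.932
5 1.724 3.645 121.846
6 1.466 2.634 137.072
final: 137.072 6.110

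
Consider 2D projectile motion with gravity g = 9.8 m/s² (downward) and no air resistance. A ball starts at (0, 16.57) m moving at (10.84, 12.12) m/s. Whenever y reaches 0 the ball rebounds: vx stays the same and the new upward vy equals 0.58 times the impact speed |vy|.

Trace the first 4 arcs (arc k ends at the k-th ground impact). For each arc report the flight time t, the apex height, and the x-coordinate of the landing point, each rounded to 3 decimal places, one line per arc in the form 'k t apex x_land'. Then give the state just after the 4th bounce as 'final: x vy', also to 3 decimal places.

Arc 1: start y=16.570, vy=12.120 → t=3.453, apex=24.065, x_land=37.429, impact vy=-21.718
  bounce: vy ← 0.58·21.718 = 12.596
Arc 2: start y=0.000, vy=12.596 → t=2.571, apex=8.095, x_land=65.295, impact vy=-12.596
  bounce: vy ← 0.58·12.596 = 7.306
Arc 3: start y=0.000, vy=7.306 → t=1.491, apex=2.723, x_land=81.458, impact vy=-7.306
  bounce: vy ← 0.58·7.306 = 4.237
Arc 4: start y=0.000, vy=4.237 → t=0.865, apex=0.916, x_land=90.832, impact vy=-4.237
  bounce: vy ← 0.58·4.237 = 2.458

1 3.453 24.065 37.429
2 2.571 8.095 65.295
3 1.491 2.723 81.458
4 0.865 0.916 90.832
final: 90.832 2.458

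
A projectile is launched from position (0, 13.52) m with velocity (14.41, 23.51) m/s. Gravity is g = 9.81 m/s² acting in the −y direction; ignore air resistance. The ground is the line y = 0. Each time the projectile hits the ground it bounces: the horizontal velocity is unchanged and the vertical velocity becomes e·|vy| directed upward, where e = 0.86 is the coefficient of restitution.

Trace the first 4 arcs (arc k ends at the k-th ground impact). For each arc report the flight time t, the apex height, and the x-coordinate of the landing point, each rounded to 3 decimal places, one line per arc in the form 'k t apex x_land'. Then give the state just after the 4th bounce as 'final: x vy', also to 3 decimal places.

Arc 1: start y=13.520, vy=23.510 → t=5.312, apex=41.691, x_land=76.545, impact vy=-28.600
  bounce: vy ← 0.86·28.600 = 24.596
Arc 2: start y=0.000, vy=24.596 → t=5.015, apex=30.835, x_land=148.805, impact vy=-24.596
  bounce: vy ← 0.86·24.596 = 21.153
Arc 3: start y=0.000, vy=21.153 → t=4.313, apex=22.805, x_land=210.948, impact vy=-21.153
  bounce: vy ← 0.86·21.153 = 18.191
Arc 4: start y=0.000, vy=18.191 → t=3.709, apex=16.867, x_land=264.391, impact vy=-18.191
  bounce: vy ← 0.86·18.191 = 15.645

1 5.312 41.691 76.545
2 5.015 30.835 148.805
3 4.313 22.805 210.948
4 3.709 16.867 264.391
final: 264.391 15.645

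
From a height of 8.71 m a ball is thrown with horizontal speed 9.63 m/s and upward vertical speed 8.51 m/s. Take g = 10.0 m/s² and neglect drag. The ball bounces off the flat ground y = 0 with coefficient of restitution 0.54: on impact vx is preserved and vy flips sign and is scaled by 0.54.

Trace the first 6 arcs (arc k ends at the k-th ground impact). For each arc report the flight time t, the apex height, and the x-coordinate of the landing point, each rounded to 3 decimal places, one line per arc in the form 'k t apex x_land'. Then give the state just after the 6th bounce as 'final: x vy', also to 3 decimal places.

1 2.421 12.331 23.318
2 1.696 3.596 39.651
3 0.916 1.049 48.471
4 0.495 0.306 53.234
5 0.267 0.089 55.805
6 0.144 0.026 57.194
final: 57.194 0.389

Arc 1: start y=8.710, vy=8.510 → t=2.421, apex=12.331, x_land=23.318, impact vy=-15.704
  bounce: vy ← 0.54·15.704 = 8.480
Arc 2: start y=0.000, vy=8.480 → t=1.696, apex=3.596, x_land=39.651, impact vy=-8.480
  bounce: vy ← 0.54·8.480 = 4.579
Arc 3: start y=0.000, vy=4.579 → t=0.916, apex=1.049, x_land=48.471, impact vy=-4.579
  bounce: vy ← 0.54·4.579 = 2.473
Arc 4: start y=0.000, vy=2.473 → t=0.495, apex=0.306, x_land=53.234, impact vy=-2.473
  bounce: vy ← 0.54·2.473 = 1.335
Arc 5: start y=0.000, vy=1.335 → t=0.267, apex=0.089, x_land=55.805, impact vy=-1.335
  bounce: vy ← 0.54·1.335 = 0.721
Arc 6: start y=0.000, vy=0.721 → t=0.144, apex=0.026, x_land=57.194, impact vy=-0.721
  bounce: vy ← 0.54·0.721 = 0.389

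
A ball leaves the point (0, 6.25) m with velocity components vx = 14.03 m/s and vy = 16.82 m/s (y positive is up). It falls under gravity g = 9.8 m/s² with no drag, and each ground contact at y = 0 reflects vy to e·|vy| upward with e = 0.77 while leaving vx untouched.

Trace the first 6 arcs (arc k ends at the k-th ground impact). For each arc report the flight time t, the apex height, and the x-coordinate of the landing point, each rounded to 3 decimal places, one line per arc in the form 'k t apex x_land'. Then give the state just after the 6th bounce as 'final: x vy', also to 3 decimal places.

1 3.771 20.684 52.906
2 3.164 12.264 97.297
3 2.436 7.271 131.479
4 1.876 4.311 157.799
5 1.444 2.556 178.065
6 1.112 1.515 193.670
final: 193.670 4.197

Arc 1: start y=6.250, vy=16.820 → t=3.771, apex=20.684, x_land=52.906, impact vy=-20.135
  bounce: vy ← 0.77·20.135 = 15.504
Arc 2: start y=0.000, vy=15.504 → t=3.164, apex=12.264, x_land=97.297, impact vy=-15.504
  bounce: vy ← 0.77·15.504 = 11.938
Arc 3: start y=0.000, vy=11.938 → t=2.436, apex=7.271, x_land=131.479, impact vy=-11.938
  bounce: vy ← 0.77·11.938 = 9.192
Arc 4: start y=0.000, vy=9.192 → t=1.876, apex=4.311, x_land=157.799, impact vy=-9.192
  bounce: vy ← 0.77·9.192 = 7.078
Arc 5: start y=0.000, vy=7.078 → t=1.444, apex=2.556, x_land=178.065, impact vy=-7.078
  bounce: vy ← 0.77·7.078 = 5.450
Arc 6: start y=0.000, vy=5.450 → t=1.112, apex=1.515, x_land=193.670, impact vy=-5.450
  bounce: vy ← 0.77·5.450 = 4.197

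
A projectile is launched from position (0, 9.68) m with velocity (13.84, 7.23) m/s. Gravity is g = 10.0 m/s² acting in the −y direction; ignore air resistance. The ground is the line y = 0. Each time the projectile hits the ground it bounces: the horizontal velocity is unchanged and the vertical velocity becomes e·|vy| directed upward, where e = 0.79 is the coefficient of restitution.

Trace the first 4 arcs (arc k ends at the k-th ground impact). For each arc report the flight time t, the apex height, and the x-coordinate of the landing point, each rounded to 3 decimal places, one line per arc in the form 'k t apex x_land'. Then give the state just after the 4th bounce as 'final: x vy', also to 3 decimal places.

Arc 1: start y=9.680, vy=7.230 → t=2.291, apex=12.294, x_land=31.708, impact vy=-15.680
  bounce: vy ← 0.79·15.680 = 12.387
Arc 2: start y=0.000, vy=12.387 → t=2.477, apex=7.672, x_land=65.996, impact vy=-12.387
  bounce: vy ← 0.79·12.387 = 9.786
Arc 3: start y=0.000, vy=9.786 → t=1.957, apex=4.788, x_land=93.084, impact vy=-9.786
  bounce: vy ← 0.79·9.786 = 7.731
Arc 4: start y=0.000, vy=7.731 → t=1.546, apex=2.988, x_land=114.484, impact vy=-7.731
  bounce: vy ← 0.79·7.731 = 6.108

1 2.291 12.294 31.708
2 2.477 7.672 65.996
3 1.957 4.788 93.084
4 1.546 2.988 114.484
final: 114.484 6.108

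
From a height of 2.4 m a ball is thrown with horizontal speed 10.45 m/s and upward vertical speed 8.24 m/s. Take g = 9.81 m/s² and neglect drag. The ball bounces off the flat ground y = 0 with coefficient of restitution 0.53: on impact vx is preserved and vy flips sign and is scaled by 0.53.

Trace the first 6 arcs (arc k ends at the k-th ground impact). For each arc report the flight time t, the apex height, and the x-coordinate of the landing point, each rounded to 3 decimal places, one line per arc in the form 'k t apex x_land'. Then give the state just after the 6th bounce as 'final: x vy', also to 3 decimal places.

Arc 1: start y=2.400, vy=8.240 → t=1.933, apex=5.861, x_land=20.200, impact vy=-10.723
  bounce: vy ← 0.53·10.723 = 5.683
Arc 2: start y=0.000, vy=5.683 → t=1.159, apex=1.646, x_land=32.308, impact vy=-5.683
  bounce: vy ← 0.53·5.683 = 3.012
Arc 3: start y=0.000, vy=3.012 → t=0.614, apex=0.462, x_land=38.726, impact vy=-3.012
  bounce: vy ← 0.53·3.012 = 1.596
Arc 4: start y=0.000, vy=1.596 → t=0.325, apex=0.130, x_land=42.127, impact vy=-1.596
  bounce: vy ← 0.53·1.596 = 0.846
Arc 5: start y=0.000, vy=0.846 → t=0.172, apex=0.036, x_land=43.929, impact vy=-0.846
  bounce: vy ← 0.53·0.846 = 0.448
Arc 6: start y=0.000, vy=0.448 → t=0.091, apex=0.010, x_land=44.885, impact vy=-0.448
  bounce: vy ← 0.53·0.448 = 0.238

1 1.933 5.861 20.200
2 1.159 1.646 32.308
3 0.614 0.462 38.726
4 0.325 0.130 42.127
5 0.172 0.036 43.929
6 0.091 0.010 44.885
final: 44.885 0.238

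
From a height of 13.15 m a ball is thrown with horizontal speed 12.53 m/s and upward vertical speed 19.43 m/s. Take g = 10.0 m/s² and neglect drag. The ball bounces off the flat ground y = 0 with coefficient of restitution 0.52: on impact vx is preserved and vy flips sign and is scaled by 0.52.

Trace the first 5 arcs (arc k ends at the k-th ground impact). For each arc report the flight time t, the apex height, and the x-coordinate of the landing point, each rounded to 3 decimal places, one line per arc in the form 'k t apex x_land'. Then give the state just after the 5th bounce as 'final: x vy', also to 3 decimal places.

1 4.474 32.026 56.057
2 2.632 8.660 89.038
3 1.369 2.342 106.187
4 0.712 0.633 115.105
5 0.370 0.171 119.742
final: 119.742 0.962

Arc 1: start y=13.150, vy=19.430 → t=4.474, apex=32.026, x_land=56.057, impact vy=-25.309
  bounce: vy ← 0.52·25.309 = 13.160
Arc 2: start y=0.000, vy=13.160 → t=2.632, apex=8.660, x_land=89.038, impact vy=-13.160
  bounce: vy ← 0.52·13.160 = 6.843
Arc 3: start y=0.000, vy=6.843 → t=1.369, apex=2.342, x_land=106.187, impact vy=-6.843
  bounce: vy ← 0.52·6.843 = 3.559
Arc 4: start y=0.000, vy=3.559 → t=0.712, apex=0.633, x_land=115.105, impact vy=-3.559
  bounce: vy ← 0.52·3.559 = 1.850
Arc 5: start y=0.000, vy=1.850 → t=0.370, apex=0.171, x_land=119.742, impact vy=-1.850
  bounce: vy ← 0.52·1.850 = 0.962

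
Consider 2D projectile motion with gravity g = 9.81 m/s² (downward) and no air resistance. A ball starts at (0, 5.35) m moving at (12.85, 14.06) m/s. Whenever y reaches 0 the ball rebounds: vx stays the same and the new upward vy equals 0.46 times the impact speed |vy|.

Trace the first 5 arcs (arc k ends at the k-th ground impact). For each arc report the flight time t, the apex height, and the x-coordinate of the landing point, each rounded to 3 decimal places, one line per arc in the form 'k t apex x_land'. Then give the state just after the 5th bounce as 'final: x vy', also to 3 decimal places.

1 3.207 15.426 41.205
2 1.632 3.264 62.170
3 0.750 0.691 71.814
4 0.345 0.146 76.250
5 0.159 0.031 78.291
final: 78.291 0.358

Arc 1: start y=5.350, vy=14.060 → t=3.207, apex=15.426, x_land=41.205, impact vy=-17.397
  bounce: vy ← 0.46·17.397 = 8.003
Arc 2: start y=0.000, vy=8.003 → t=1.632, apex=3.264, x_land=62.170, impact vy=-8.003
  bounce: vy ← 0.46·8.003 = 3.681
Arc 3: start y=0.000, vy=3.681 → t=0.750, apex=0.691, x_land=71.814, impact vy=-3.681
  bounce: vy ← 0.46·3.681 = 1.693
Arc 4: start y=0.000, vy=1.693 → t=0.345, apex=0.146, x_land=76.250, impact vy=-1.693
  bounce: vy ← 0.46·1.693 = 0.779
Arc 5: start y=0.000, vy=0.779 → t=0.159, apex=0.031, x_land=78.291, impact vy=-0.779
  bounce: vy ← 0.46·0.779 = 0.358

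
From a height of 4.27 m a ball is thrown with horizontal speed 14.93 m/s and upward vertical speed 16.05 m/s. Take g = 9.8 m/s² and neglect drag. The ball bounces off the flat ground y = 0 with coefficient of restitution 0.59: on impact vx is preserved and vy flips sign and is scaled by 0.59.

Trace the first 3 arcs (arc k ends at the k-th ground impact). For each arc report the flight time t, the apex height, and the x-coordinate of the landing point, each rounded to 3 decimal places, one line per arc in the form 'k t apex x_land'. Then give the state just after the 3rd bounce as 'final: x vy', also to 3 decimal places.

1 3.523 17.413 52.596
2 2.224 6.061 85.807
3 1.312 2.110 105.402
final: 105.402 3.794

Arc 1: start y=4.270, vy=16.050 → t=3.523, apex=17.413, x_land=52.596, impact vy=-18.474
  bounce: vy ← 0.59·18.474 = 10.900
Arc 2: start y=0.000, vy=10.900 → t=2.224, apex=6.061, x_land=85.807, impact vy=-10.900
  bounce: vy ← 0.59·10.900 = 6.431
Arc 3: start y=0.000, vy=6.431 → t=1.312, apex=2.110, x_land=105.402, impact vy=-6.431
  bounce: vy ← 0.59·6.431 = 3.794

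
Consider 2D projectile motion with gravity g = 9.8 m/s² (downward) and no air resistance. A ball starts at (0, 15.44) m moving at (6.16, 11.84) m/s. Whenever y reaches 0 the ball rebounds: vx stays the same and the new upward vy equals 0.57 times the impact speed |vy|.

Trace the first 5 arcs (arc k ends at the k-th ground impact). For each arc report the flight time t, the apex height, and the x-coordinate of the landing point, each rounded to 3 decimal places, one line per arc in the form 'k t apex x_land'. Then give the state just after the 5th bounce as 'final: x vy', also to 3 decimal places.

Arc 1: start y=15.440, vy=11.840 → t=3.355, apex=22.592, x_land=20.669, impact vy=-21.043
  bounce: vy ← 0.57·21.043 = 11.995
Arc 2: start y=0.000, vy=11.995 → t=2.448, apex=7.340, x_land=35.748, impact vy=-11.995
  bounce: vy ← 0.57·11.995 = 6.837
Arc 3: start y=0.000, vy=6.837 → t=1.395, apex=2.385, x_land=44.343, impact vy=-6.837
  bounce: vy ← 0.57·6.837 = 3.897
Arc 4: start y=0.000, vy=3.897 → t=0.795, apex=0.775, x_land=49.242, impact vy=-3.897
  bounce: vy ← 0.57·3.897 = 2.221
Arc 5: start y=0.000, vy=2.221 → t=0.453, apex=0.252, x_land=52.035, impact vy=-2.221
  bounce: vy ← 0.57·2.221 = 1.266

1 3.355 22.592 20.669
2 2.448 7.340 35.748
3 1.395 2.385 44.343
4 0.795 0.775 49.242
5 0.453 0.252 52.035
final: 52.035 1.266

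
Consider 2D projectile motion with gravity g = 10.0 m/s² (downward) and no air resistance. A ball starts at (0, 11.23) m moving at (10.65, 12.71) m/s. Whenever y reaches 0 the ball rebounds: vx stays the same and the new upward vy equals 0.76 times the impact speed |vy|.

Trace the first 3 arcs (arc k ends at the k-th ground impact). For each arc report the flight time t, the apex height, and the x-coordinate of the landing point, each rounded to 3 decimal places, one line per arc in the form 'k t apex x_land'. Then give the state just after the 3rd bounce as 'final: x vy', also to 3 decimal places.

Arc 1: start y=11.230, vy=12.710 → t=3.236, apex=19.307, x_land=34.464, impact vy=-19.651
  bounce: vy ← 0.76·19.651 = 14.934
Arc 2: start y=0.000, vy=14.934 → t=2.987, apex=11.152, x_land=66.274, impact vy=-14.934
  bounce: vy ← 0.76·14.934 = 11.350
Arc 3: start y=0.000, vy=11.350 → t=2.270, apex=6.441, x_land=90.450, impact vy=-11.350
  bounce: vy ← 0.76·11.350 = 8.626

1 3.236 19.307 34.464
2 2.987 11.152 66.274
3 2.270 6.441 90.450
final: 90.450 8.626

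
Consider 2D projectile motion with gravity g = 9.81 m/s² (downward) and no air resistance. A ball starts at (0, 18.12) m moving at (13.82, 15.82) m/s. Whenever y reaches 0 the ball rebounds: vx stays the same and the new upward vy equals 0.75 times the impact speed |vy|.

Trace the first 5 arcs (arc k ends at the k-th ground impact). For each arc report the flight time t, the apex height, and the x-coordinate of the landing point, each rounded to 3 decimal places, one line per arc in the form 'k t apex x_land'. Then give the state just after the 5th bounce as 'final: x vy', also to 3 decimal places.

1 4.122 30.876 56.960
2 3.763 17.368 108.971
3 2.823 9.769 147.978
4 2.117 5.495 177.234
5 1.588 3.091 199.176
final: 199.176 5.841

Arc 1: start y=18.120, vy=15.820 → t=4.122, apex=30.876, x_land=56.960, impact vy=-24.613
  bounce: vy ← 0.75·24.613 = 18.460
Arc 2: start y=0.000, vy=18.460 → t=3.763, apex=17.368, x_land=108.971, impact vy=-18.460
  bounce: vy ← 0.75·18.460 = 13.845
Arc 3: start y=0.000, vy=13.845 → t=2.823, apex=9.769, x_land=147.978, impact vy=-13.845
  bounce: vy ← 0.75·13.845 = 10.383
Arc 4: start y=0.000, vy=10.383 → t=2.117, apex=5.495, x_land=177.234, impact vy=-10.383
  bounce: vy ← 0.75·10.383 = 7.788
Arc 5: start y=0.000, vy=7.788 → t=1.588, apex=3.091, x_land=199.176, impact vy=-7.788
  bounce: vy ← 0.75·7.788 = 5.841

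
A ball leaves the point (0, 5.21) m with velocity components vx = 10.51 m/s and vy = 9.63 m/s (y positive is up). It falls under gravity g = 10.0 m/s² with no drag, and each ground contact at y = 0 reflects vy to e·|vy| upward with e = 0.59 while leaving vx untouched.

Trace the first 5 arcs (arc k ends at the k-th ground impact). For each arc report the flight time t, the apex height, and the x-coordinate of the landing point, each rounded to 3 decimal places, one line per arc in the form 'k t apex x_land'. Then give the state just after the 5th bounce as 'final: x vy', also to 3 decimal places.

Arc 1: start y=5.210, vy=9.630 → t=2.366, apex=9.847, x_land=24.870, impact vy=-14.033
  bounce: vy ← 0.59·14.033 = 8.280
Arc 2: start y=0.000, vy=8.280 → t=1.656, apex=3.428, x_land=42.274, impact vy=-8.280
  bounce: vy ← 0.59·8.280 = 4.885
Arc 3: start y=0.000, vy=4.885 → t=0.977, apex=1.193, x_land=52.543, impact vy=-4.885
  bounce: vy ← 0.59·4.885 = 2.882
Arc 4: start y=0.000, vy=2.882 → t=0.576, apex=0.415, x_land=58.601, impact vy=-2.882
  bounce: vy ← 0.59·2.882 = 1.700
Arc 5: start y=0.000, vy=1.700 → t=0.340, apex=0.145, x_land=62.175, impact vy=-1.700
  bounce: vy ← 0.59·1.700 = 1.003

1 2.366 9.847 24.870
2 1.656 3.428 42.274
3 0.977 1.193 52.543
4 0.576 0.415 58.601
5 0.340 0.145 62.175
final: 62.175 1.003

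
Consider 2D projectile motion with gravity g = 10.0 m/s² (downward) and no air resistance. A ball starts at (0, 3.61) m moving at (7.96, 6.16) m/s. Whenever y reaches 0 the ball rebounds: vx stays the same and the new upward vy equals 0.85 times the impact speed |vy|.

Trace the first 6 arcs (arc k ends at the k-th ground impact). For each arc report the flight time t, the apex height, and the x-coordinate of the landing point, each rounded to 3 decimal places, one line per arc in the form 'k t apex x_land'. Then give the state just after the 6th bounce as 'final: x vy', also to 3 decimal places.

1 1.666 5.507 13.257
2 1.784 3.979 27.459
3 1.517 2.875 39.531
4 1.289 2.077 49.792
5 1.096 1.501 58.513
6 0.931 1.084 65.927
final: 65.927 3.958

Arc 1: start y=3.610, vy=6.160 → t=1.666, apex=5.507, x_land=13.257, impact vy=-10.495
  bounce: vy ← 0.85·10.495 = 8.921
Arc 2: start y=0.000, vy=8.921 → t=1.784, apex=3.979, x_land=27.459, impact vy=-8.921
  bounce: vy ← 0.85·8.921 = 7.583
Arc 3: start y=0.000, vy=7.583 → t=1.517, apex=2.875, x_land=39.531, impact vy=-7.583
  bounce: vy ← 0.85·7.583 = 6.445
Arc 4: start y=0.000, vy=6.445 → t=1.289, apex=2.077, x_land=49.792, impact vy=-6.445
  bounce: vy ← 0.85·6.445 = 5.478
Arc 5: start y=0.000, vy=5.478 → t=1.096, apex=1.501, x_land=58.513, impact vy=-5.478
  bounce: vy ← 0.85·5.478 = 4.657
Arc 6: start y=0.000, vy=4.657 → t=0.931, apex=1.084, x_land=65.927, impact vy=-4.657
  bounce: vy ← 0.85·4.657 = 3.958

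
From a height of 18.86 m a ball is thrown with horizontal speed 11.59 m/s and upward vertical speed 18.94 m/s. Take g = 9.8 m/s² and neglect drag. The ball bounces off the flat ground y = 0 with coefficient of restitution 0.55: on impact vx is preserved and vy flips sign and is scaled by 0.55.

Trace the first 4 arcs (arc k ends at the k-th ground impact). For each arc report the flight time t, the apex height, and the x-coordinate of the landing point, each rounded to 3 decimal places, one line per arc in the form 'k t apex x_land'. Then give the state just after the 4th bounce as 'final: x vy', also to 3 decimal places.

1 4.687 37.162 54.317
2 3.029 11.242 89.427
3 1.666 3.401 108.738
4 0.916 1.029 119.358
final: 119.358 2.470

Arc 1: start y=18.860, vy=18.940 → t=4.687, apex=37.162, x_land=54.317, impact vy=-26.989
  bounce: vy ← 0.55·26.989 = 14.844
Arc 2: start y=0.000, vy=14.844 → t=3.029, apex=11.242, x_land=89.427, impact vy=-14.844
  bounce: vy ← 0.55·14.844 = 8.164
Arc 3: start y=0.000, vy=8.164 → t=1.666, apex=3.401, x_land=108.738, impact vy=-8.164
  bounce: vy ← 0.55·8.164 = 4.490
Arc 4: start y=0.000, vy=4.490 → t=0.916, apex=1.029, x_land=119.358, impact vy=-4.490
  bounce: vy ← 0.55·4.490 = 2.470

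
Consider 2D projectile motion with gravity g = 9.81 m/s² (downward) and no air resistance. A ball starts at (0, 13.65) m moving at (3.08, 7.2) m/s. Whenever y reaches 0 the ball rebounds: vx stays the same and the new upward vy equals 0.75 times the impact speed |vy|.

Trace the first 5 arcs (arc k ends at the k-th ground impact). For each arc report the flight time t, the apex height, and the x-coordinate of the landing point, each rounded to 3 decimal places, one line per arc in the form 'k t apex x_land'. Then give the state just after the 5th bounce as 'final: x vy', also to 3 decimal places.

1 2.556 16.292 7.874
2 2.734 9.164 16.294
3 2.050 5.155 22.609
4 1.538 2.900 27.345
5 1.153 1.631 30.897
final: 30.897 4.243

Arc 1: start y=13.650, vy=7.200 → t=2.556, apex=16.292, x_land=7.874, impact vy=-17.879
  bounce: vy ← 0.75·17.879 = 13.409
Arc 2: start y=0.000, vy=13.409 → t=2.734, apex=9.164, x_land=16.294, impact vy=-13.409
  bounce: vy ← 0.75·13.409 = 10.057
Arc 3: start y=0.000, vy=10.057 → t=2.050, apex=5.155, x_land=22.609, impact vy=-10.057
  bounce: vy ← 0.75·10.057 = 7.543
Arc 4: start y=0.000, vy=7.543 → t=1.538, apex=2.900, x_land=27.345, impact vy=-7.543
  bounce: vy ← 0.75·7.543 = 5.657
Arc 5: start y=0.000, vy=5.657 → t=1.153, apex=1.631, x_land=30.897, impact vy=-5.657
  bounce: vy ← 0.75·5.657 = 4.243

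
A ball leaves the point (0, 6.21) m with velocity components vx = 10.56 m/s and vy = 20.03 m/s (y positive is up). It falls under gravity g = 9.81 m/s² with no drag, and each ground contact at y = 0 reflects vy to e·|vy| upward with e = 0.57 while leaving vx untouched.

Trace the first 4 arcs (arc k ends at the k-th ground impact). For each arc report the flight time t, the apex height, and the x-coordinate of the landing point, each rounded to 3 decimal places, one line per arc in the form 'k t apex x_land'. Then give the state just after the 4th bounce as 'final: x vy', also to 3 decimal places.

1 4.373 26.659 46.180
2 2.658 8.661 74.245
3 1.515 2.814 90.242
4 0.863 0.914 99.361
final: 99.361 2.414

Arc 1: start y=6.210, vy=20.030 → t=4.373, apex=26.659, x_land=46.180, impact vy=-22.870
  bounce: vy ← 0.57·22.870 = 13.036
Arc 2: start y=0.000, vy=13.036 → t=2.658, apex=8.661, x_land=74.245, impact vy=-13.036
  bounce: vy ← 0.57·13.036 = 7.430
Arc 3: start y=0.000, vy=7.430 → t=1.515, apex=2.814, x_land=90.242, impact vy=-7.430
  bounce: vy ← 0.57·7.430 = 4.235
Arc 4: start y=0.000, vy=4.235 → t=0.863, apex=0.914, x_land=99.361, impact vy=-4.235
  bounce: vy ← 0.57·4.235 = 2.414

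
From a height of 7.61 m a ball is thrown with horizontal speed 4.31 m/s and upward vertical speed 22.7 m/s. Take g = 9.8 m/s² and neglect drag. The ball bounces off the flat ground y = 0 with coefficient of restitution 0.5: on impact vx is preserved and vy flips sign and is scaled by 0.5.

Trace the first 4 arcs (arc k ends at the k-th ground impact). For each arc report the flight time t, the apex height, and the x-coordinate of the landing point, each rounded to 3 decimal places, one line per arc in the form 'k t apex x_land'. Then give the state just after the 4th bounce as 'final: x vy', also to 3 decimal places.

1 4.947 33.900 21.320
2 2.630 8.475 32.656
3 1.315 2.119 38.325
4 0.658 0.530 41.159
final: 41.159 1.611

Arc 1: start y=7.610, vy=22.700 → t=4.947, apex=33.900, x_land=21.320, impact vy=-25.777
  bounce: vy ← 0.5·25.777 = 12.888
Arc 2: start y=0.000, vy=12.888 → t=2.630, apex=8.475, x_land=32.656, impact vy=-12.888
  bounce: vy ← 0.5·12.888 = 6.444
Arc 3: start y=0.000, vy=6.444 → t=1.315, apex=2.119, x_land=38.325, impact vy=-6.444
  bounce: vy ← 0.5·6.444 = 3.222
Arc 4: start y=0.000, vy=3.222 → t=0.658, apex=0.530, x_land=41.159, impact vy=-3.222
  bounce: vy ← 0.5·3.222 = 1.611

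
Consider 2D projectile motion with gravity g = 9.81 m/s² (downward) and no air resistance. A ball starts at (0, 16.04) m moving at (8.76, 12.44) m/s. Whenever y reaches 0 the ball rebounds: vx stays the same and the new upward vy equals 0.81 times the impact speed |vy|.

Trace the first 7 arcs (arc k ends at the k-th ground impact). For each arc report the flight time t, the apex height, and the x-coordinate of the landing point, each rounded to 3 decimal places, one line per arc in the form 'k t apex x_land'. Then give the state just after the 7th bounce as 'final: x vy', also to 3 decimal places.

Arc 1: start y=16.040, vy=12.440 → t=3.477, apex=23.928, x_land=30.456, impact vy=-21.667
  bounce: vy ← 0.81·21.667 = 17.550
Arc 2: start y=0.000, vy=17.550 → t=3.578, apex=15.699, x_land=61.800, impact vy=-17.550
  bounce: vy ← 0.81·17.550 = 14.216
Arc 3: start y=0.000, vy=14.216 → t=2.898, apex=10.300, x_land=87.188, impact vy=-14.216
  bounce: vy ← 0.81·14.216 = 11.515
Arc 4: start y=0.000, vy=11.515 → t=2.348, apex=6.758, x_land=107.753, impact vy=-11.515
  bounce: vy ← 0.81·11.515 = 9.327
Arc 5: start y=0.000, vy=9.327 → t=1.902, apex=4.434, x_land=124.410, impact vy=-9.327
  bounce: vy ← 0.81·9.327 = 7.555
Arc 6: start y=0.000, vy=7.555 → t=1.540, apex=2.909, x_land=137.902, impact vy=-7.555
  bounce: vy ← 0.81·7.555 = 6.119
Arc 7: start y=0.000, vy=6.119 → t=1.248, apex=1.909, x_land=148.831, impact vy=-6.119
  bounce: vy ← 0.81·6.119 = 4.957

1 3.477 23.928 30.456
2 3.578 15.699 61.800
3 2.898 10.300 87.188
4 2.348 6.758 107.753
5 1.902 4.434 124.410
6 1.540 2.909 137.902
7 1.248 1.909 148.831
final: 148.831 4.957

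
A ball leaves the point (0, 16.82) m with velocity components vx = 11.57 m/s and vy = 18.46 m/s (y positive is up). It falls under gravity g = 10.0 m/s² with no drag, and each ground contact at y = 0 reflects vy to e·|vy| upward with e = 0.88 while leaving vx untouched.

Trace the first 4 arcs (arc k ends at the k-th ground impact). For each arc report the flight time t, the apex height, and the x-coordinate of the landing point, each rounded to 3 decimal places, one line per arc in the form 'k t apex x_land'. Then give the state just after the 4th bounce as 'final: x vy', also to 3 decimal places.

Arc 1: start y=16.820, vy=18.460 → t=4.448, apex=33.859, x_land=51.466, impact vy=-26.023
  bounce: vy ← 0.88·26.023 = 22.900
Arc 2: start y=0.000, vy=22.900 → t=4.580, apex=26.220, x_land=104.456, impact vy=-22.900
  bounce: vy ← 0.88·22.900 = 20.152
Arc 3: start y=0.000, vy=20.152 → t=4.030, apex=20.305, x_land=151.088, impact vy=-20.152
  bounce: vy ← 0.88·20.152 = 17.734
Arc 4: start y=0.000, vy=17.734 → t=3.547, apex=15.724, x_land=192.123, impact vy=-17.734
  bounce: vy ← 0.88·17.734 = 15.606

1 4.448 33.859 51.466
2 4.580 26.220 104.456
3 4.030 20.305 151.088
4 3.547 15.724 192.123
final: 192.123 15.606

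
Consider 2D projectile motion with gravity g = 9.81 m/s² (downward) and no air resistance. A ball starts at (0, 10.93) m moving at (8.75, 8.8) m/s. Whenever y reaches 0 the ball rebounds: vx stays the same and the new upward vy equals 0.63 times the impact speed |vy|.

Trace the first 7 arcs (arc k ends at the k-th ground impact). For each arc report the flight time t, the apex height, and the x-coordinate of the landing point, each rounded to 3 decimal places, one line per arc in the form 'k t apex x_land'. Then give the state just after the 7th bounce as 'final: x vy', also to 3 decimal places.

Arc 1: start y=10.930, vy=8.800 → t=2.639, apex=14.877, x_land=23.088, impact vy=-17.085
  bounce: vy ← 0.63·17.085 = 10.763
Arc 2: start y=0.000, vy=10.763 → t=2.194, apex=5.905, x_land=42.288, impact vy=-10.763
  bounce: vy ← 0.63·10.763 = 6.781
Arc 3: start y=0.000, vy=6.781 → t=1.382, apex=2.344, x_land=54.385, impact vy=-6.781
  bounce: vy ← 0.63·6.781 = 4.272
Arc 4: start y=0.000, vy=4.272 → t=0.871, apex=0.930, x_land=62.006, impact vy=-4.272
  bounce: vy ← 0.63·4.272 = 2.691
Arc 5: start y=0.000, vy=2.691 → t=0.549, apex=0.369, x_land=66.807, impact vy=-2.691
  bounce: vy ← 0.63·2.691 = 1.696
Arc 6: start y=0.000, vy=1.696 → t=0.346, apex=0.147, x_land=69.831, impact vy=-1.696
  bounce: vy ← 0.63·1.696 = 1.068
Arc 7: start y=0.000, vy=1.068 → t=0.218, apex=0.058, x_land=71.737, impact vy=-1.068
  bounce: vy ← 0.63·1.068 = 0.673

1 2.639 14.877 23.088
2 2.194 5.905 42.288
3 1.382 2.344 54.385
4 0.871 0.930 62.006
5 0.549 0.369 66.807
6 0.346 0.147 69.831
7 0.218 0.058 71.737
final: 71.737 0.673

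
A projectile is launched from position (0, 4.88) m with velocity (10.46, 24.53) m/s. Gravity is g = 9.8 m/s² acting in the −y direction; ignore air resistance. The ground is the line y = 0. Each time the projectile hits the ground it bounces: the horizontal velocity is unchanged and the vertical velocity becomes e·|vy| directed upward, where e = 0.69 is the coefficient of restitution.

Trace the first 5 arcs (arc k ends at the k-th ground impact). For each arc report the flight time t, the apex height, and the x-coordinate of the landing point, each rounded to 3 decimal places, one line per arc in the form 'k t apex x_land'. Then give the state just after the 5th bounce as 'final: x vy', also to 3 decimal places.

1 5.198 35.580 54.368
2 3.719 16.940 93.265
3 2.566 8.065 120.104
4 1.770 3.840 138.623
5 1.222 1.828 151.401
final: 151.401 4.130

Arc 1: start y=4.880, vy=24.530 → t=5.198, apex=35.580, x_land=54.368, impact vy=-26.408
  bounce: vy ← 0.69·26.408 = 18.221
Arc 2: start y=0.000, vy=18.221 → t=3.719, apex=16.940, x_land=93.265, impact vy=-18.221
  bounce: vy ← 0.69·18.221 = 12.573
Arc 3: start y=0.000, vy=12.573 → t=2.566, apex=8.065, x_land=120.104, impact vy=-12.573
  bounce: vy ← 0.69·12.573 = 8.675
Arc 4: start y=0.000, vy=8.675 → t=1.770, apex=3.840, x_land=138.623, impact vy=-8.675
  bounce: vy ← 0.69·8.675 = 5.986
Arc 5: start y=0.000, vy=5.986 → t=1.222, apex=1.828, x_land=151.401, impact vy=-5.986
  bounce: vy ← 0.69·5.986 = 4.130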